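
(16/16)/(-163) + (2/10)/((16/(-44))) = -1813/3260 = -0.56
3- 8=-5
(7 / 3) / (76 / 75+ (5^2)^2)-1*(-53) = 2488578 / 46951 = 53.00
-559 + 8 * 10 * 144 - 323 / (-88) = 964891 / 88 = 10964.67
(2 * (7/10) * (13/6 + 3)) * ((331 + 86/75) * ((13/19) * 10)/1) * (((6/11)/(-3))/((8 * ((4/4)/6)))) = -70273931/31350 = -2241.59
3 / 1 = 3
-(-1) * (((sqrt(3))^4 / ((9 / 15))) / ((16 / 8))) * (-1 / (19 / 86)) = -33.95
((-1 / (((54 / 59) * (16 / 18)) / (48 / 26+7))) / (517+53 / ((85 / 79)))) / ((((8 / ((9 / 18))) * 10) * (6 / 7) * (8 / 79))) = -0.00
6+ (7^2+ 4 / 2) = 57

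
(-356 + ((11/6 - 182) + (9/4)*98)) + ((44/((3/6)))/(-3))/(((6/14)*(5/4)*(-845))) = -12000761/38025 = -315.60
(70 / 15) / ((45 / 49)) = 686 / 135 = 5.08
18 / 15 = 6 / 5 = 1.20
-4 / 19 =-0.21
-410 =-410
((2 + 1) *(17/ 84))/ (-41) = -17/ 1148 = -0.01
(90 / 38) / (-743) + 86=1214017 / 14117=86.00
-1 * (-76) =76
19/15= 1.27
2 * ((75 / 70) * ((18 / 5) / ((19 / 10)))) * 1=540 / 133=4.06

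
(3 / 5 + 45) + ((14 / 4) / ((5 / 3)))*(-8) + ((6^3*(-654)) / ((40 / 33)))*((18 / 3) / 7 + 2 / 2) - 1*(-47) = -216360.83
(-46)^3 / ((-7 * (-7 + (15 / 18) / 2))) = -1168032 / 553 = -2112.17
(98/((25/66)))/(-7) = -36.96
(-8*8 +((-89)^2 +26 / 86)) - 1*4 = 337692 / 43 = 7853.30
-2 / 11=-0.18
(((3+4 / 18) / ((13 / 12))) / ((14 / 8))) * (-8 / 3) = -3712 / 819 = -4.53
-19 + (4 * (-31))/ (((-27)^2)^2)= -10097503/ 531441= -19.00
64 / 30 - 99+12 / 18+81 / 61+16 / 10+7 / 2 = -89.77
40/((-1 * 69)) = -40/69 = -0.58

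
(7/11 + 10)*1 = 117/11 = 10.64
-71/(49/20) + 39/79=-110269/3871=-28.49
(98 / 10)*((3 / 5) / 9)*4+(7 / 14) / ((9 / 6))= 2.95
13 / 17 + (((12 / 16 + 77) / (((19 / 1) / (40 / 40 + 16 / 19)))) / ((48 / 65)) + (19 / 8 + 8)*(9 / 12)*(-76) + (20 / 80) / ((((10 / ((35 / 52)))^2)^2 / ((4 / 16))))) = -20001380218570997 / 34461225517056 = -580.40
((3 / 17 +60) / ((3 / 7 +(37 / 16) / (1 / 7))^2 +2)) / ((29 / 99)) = 141157632 / 191087293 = 0.74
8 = 8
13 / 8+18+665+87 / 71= 389563 / 568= 685.85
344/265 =1.30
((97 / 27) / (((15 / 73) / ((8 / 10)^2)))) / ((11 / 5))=113296 / 22275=5.09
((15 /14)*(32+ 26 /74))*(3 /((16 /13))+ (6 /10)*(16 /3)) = 231363 /1184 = 195.41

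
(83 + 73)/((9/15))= 260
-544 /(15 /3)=-544 /5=-108.80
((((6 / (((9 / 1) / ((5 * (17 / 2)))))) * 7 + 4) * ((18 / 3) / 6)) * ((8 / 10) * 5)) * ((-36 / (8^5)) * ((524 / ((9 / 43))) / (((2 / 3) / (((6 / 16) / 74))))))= -10257693 / 606208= -16.92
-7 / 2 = -3.50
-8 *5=-40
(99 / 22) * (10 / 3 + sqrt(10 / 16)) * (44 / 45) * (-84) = -1232 - 462 * sqrt(10) / 5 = -1524.19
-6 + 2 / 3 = -5.33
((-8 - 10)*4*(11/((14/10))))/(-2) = 1980/7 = 282.86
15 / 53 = 0.28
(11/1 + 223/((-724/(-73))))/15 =8081/3620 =2.23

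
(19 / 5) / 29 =19 / 145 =0.13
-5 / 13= -0.38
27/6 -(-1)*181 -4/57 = 185.43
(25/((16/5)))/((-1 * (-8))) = 125/128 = 0.98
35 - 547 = -512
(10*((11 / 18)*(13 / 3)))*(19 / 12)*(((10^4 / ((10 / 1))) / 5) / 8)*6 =339625 / 54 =6289.35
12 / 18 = 0.67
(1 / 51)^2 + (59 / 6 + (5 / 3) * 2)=68495 / 5202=13.17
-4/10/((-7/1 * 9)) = 2/315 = 0.01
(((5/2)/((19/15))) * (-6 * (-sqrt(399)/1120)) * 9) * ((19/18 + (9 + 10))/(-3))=-285 * sqrt(399)/448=-12.71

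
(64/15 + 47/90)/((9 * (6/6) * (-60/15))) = -0.13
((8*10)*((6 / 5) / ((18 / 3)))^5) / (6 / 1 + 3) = 16 / 5625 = 0.00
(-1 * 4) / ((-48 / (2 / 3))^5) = 1 / 483729408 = 0.00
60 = 60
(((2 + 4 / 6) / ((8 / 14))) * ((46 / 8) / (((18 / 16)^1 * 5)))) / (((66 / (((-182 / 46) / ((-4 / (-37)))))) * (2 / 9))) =-23569 / 1980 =-11.90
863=863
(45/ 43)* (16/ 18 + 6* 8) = 2200/ 43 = 51.16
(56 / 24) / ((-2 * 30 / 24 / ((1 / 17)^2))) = -14 / 4335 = -0.00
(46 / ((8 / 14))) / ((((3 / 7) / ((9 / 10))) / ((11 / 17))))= 37191 / 340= 109.39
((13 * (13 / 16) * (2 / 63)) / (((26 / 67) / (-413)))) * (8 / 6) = -51389 / 108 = -475.82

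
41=41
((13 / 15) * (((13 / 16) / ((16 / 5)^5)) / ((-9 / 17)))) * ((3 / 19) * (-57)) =1795625 / 50331648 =0.04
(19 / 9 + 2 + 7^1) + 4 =136 / 9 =15.11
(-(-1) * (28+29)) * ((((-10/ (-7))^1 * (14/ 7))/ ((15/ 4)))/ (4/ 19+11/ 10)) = 57760/ 1743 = 33.14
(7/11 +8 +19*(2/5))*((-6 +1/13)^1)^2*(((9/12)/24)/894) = 481327/24173760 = 0.02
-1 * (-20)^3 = 8000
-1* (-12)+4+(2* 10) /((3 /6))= 56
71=71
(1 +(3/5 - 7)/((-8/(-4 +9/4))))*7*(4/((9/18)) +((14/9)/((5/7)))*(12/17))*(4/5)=-136192/6375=-21.36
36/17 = 2.12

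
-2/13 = -0.15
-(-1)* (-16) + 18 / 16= -14.88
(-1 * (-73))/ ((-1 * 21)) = -73/ 21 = -3.48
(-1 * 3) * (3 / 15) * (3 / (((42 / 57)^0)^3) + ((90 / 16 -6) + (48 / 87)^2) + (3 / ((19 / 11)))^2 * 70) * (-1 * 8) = 1559971167 / 1518005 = 1027.65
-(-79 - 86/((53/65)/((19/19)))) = 9777/53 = 184.47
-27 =-27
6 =6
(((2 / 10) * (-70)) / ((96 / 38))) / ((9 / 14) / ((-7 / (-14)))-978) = 931 / 164088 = 0.01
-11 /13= -0.85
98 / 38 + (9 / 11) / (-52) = 2.56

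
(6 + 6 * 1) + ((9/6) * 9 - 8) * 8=56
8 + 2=10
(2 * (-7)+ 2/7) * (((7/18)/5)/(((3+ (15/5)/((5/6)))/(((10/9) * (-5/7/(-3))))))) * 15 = -4000/6237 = -0.64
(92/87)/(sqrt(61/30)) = 92*sqrt(1830)/5307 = 0.74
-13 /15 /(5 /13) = -169 /75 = -2.25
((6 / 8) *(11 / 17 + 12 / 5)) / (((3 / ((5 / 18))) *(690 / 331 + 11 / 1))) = 85729 / 5301144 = 0.02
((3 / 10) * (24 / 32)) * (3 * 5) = 27 / 8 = 3.38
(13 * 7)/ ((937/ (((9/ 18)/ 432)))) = 91/ 809568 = 0.00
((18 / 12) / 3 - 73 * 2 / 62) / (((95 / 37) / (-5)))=4255 / 1178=3.61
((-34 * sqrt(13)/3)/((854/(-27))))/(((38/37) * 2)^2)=209457 * sqrt(13)/2466352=0.31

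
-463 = -463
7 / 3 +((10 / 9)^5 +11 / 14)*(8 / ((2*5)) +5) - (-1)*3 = 81481591 / 4133430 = 19.71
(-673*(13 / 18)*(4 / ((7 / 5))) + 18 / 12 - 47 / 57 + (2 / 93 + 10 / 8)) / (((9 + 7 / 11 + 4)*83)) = -2264212049 / 1847928600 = -1.23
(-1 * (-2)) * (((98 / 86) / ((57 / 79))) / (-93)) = -7742 / 227943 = -0.03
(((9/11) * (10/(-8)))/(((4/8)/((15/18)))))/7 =-75/308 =-0.24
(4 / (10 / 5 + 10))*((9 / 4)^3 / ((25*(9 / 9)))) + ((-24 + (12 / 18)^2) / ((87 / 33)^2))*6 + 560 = 2179134689 / 4036800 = 539.82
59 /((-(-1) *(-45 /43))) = -2537 /45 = -56.38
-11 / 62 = -0.18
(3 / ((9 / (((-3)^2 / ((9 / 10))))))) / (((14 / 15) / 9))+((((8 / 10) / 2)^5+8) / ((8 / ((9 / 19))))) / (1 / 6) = 14542137 / 415625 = 34.99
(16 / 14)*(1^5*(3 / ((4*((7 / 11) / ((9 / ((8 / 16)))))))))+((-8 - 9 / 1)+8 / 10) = 1971 / 245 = 8.04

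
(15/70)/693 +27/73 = 87391/236082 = 0.37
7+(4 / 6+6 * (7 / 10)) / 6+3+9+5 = 24.81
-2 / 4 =-1 / 2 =-0.50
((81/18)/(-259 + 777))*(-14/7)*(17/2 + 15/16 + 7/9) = -1471/8288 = -0.18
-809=-809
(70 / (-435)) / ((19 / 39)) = -182 / 551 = -0.33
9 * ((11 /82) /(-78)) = -0.02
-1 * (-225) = 225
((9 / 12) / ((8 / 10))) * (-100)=-375 / 4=-93.75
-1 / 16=-0.06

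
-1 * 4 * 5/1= -20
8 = 8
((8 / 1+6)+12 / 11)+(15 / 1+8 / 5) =1743 / 55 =31.69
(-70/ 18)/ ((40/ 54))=-21/ 4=-5.25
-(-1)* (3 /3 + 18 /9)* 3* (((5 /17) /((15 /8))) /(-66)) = -0.02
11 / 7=1.57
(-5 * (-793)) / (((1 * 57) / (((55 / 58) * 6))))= 218075 / 551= 395.78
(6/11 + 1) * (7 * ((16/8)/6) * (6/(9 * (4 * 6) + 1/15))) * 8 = 4080/5093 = 0.80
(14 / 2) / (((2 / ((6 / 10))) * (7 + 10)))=21 / 170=0.12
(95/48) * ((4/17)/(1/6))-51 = -1639/34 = -48.21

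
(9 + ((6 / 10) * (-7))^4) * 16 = 3201696 / 625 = 5122.71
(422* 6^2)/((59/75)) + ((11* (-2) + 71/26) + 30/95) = 562311183/29146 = 19292.91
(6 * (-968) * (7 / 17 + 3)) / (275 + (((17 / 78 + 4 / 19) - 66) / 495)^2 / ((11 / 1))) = -1994132867171702400 / 27674744802821093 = -72.06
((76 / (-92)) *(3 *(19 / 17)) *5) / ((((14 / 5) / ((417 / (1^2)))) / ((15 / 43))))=-169354125 / 235382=-719.49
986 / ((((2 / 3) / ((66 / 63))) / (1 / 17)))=638 / 7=91.14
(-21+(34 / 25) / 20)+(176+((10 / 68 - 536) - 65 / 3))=-2565629 / 6375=-402.45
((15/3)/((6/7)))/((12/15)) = 7.29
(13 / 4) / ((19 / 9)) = 117 / 76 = 1.54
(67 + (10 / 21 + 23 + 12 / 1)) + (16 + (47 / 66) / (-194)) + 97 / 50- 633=-382851589 / 746900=-512.59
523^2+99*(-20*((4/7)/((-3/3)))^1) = 1922623/7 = 274660.43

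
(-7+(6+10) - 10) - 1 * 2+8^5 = 32765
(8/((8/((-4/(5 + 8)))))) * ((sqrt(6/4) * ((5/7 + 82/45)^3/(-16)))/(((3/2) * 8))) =510082399 * sqrt(6)/39007332000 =0.03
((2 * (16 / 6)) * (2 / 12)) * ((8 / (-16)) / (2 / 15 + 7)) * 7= -0.44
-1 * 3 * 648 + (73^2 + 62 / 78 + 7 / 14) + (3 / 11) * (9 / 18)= 1452779 / 429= 3386.43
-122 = -122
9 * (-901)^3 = -6582894309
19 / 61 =0.31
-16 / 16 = -1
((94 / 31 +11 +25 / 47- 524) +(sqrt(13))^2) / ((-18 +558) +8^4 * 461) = -55639 / 211690444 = -0.00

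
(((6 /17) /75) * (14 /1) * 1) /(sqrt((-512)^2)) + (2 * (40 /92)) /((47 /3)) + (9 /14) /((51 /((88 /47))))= 32616169 /411644800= 0.08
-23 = -23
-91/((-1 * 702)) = 7/54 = 0.13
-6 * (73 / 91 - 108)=58530 / 91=643.19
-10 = -10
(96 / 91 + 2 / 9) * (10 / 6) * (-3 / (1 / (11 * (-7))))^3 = 26238105.38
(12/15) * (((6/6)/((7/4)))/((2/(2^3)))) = 64/35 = 1.83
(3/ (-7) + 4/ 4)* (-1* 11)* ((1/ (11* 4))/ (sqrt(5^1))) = -sqrt(5)/ 35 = -0.06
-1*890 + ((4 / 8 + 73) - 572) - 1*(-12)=-2753 / 2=-1376.50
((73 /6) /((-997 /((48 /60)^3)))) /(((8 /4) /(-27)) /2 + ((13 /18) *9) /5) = -42048 /8499425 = -0.00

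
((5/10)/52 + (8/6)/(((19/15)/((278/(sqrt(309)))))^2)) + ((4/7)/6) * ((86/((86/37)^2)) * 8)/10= 3650291252477/17459649480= 209.07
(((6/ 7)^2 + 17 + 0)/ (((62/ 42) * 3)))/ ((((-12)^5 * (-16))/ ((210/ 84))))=4345/ 1727889408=0.00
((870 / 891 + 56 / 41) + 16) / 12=1.53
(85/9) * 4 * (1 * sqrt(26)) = 340 * sqrt(26)/9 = 192.63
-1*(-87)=87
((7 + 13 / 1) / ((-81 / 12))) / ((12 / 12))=-80 / 27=-2.96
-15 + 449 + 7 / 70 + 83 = 5171 / 10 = 517.10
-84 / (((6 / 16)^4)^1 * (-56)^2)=-256 / 189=-1.35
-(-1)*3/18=1/6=0.17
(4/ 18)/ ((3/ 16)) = 32/ 27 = 1.19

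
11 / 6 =1.83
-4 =-4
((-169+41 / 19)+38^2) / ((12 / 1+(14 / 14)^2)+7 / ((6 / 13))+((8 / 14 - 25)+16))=1019172 / 15751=64.71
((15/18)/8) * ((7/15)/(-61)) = -7/8784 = -0.00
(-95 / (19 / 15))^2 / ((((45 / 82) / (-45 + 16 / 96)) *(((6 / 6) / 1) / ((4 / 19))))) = -5514500 / 57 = -96745.61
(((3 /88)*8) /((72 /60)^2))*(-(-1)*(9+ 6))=125 /44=2.84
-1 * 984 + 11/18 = -17701/18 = -983.39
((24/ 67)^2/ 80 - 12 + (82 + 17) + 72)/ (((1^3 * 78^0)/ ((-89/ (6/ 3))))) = -7075.57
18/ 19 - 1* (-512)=9746/ 19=512.95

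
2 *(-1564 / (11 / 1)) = -284.36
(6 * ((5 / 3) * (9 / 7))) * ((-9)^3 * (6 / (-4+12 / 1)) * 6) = -295245 / 7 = -42177.86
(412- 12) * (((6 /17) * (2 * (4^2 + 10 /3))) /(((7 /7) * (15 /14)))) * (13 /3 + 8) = 9614080 /153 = 62837.12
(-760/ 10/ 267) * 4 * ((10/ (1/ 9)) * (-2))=18240/ 89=204.94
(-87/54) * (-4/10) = 29/45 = 0.64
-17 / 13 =-1.31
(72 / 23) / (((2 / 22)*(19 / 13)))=10296 / 437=23.56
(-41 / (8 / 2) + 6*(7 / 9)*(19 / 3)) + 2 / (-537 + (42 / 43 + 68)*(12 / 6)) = 11922409 / 617724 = 19.30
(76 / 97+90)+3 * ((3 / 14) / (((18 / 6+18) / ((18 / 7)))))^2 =90.79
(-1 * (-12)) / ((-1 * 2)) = -6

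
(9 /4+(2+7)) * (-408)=-4590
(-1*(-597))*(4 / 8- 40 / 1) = -47163 / 2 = -23581.50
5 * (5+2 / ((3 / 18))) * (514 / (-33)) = -43690 / 33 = -1323.94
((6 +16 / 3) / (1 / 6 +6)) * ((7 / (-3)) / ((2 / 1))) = -238 / 111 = -2.14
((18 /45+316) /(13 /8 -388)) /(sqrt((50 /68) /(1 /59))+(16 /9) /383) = 3390303744 /38694152667115 -21482310672*sqrt(2006) /7738830533423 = -0.12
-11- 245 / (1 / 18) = -4421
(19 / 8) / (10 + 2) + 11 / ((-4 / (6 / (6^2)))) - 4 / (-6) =13 / 32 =0.41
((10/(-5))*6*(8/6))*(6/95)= -96/95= -1.01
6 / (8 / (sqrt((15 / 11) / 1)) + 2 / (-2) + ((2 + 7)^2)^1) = 225 / 2978 - 3 * sqrt(165) / 5956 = 0.07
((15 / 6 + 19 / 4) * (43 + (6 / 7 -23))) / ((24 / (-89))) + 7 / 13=-2447017 / 4368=-560.21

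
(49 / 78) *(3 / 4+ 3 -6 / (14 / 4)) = 133 / 104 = 1.28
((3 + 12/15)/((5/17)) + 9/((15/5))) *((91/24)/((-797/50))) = -3.79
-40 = -40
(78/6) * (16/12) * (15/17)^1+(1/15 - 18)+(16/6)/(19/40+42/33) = -72779/65365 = -1.11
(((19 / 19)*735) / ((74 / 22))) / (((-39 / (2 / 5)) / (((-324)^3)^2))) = -2592649125108976.57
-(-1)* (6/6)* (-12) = -12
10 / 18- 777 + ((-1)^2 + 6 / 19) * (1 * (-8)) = -134572 / 171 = -786.97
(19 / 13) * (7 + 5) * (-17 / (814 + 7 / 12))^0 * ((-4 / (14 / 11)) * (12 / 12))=-5016 / 91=-55.12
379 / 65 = 5.83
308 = 308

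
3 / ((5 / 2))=6 / 5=1.20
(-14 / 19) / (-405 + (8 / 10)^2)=350 / 192071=0.00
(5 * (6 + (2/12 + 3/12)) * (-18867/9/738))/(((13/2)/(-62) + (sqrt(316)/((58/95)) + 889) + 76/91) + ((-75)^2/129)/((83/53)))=-2098609332412128419688805/21108231049579356468047058 + 3746157128264487086150 * sqrt(79)/10554115524789678234023529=-0.10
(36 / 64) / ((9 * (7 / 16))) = 1 / 7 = 0.14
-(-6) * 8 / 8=6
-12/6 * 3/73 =-6/73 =-0.08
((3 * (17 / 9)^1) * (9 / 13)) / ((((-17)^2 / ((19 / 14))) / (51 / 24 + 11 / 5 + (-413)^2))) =1759761 / 560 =3142.43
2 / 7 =0.29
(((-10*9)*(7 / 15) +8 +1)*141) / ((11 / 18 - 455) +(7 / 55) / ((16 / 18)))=18425880 / 1798813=10.24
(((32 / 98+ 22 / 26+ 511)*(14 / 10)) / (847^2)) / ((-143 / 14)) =-652508 / 6668316655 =-0.00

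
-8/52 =-2/13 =-0.15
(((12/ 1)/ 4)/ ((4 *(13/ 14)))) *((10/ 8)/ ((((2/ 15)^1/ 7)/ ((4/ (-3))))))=-3675/ 52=-70.67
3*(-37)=-111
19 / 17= 1.12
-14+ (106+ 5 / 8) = 741 / 8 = 92.62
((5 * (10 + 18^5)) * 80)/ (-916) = -188957800/ 229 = -825143.23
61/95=0.64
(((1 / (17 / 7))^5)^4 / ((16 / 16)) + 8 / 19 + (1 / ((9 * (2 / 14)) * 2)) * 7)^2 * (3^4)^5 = 34450046798.51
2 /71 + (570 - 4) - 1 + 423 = 70150 /71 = 988.03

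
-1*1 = -1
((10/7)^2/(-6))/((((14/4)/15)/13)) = -6500/343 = -18.95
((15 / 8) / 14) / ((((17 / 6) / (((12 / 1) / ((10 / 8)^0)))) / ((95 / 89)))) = 12825 / 21182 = 0.61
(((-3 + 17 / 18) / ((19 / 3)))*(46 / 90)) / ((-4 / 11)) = 9361 / 20520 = 0.46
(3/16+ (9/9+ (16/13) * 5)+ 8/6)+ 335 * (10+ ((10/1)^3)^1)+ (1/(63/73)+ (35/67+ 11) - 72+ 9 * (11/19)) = 5643391086241/16681392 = 338304.57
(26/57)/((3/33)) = 286/57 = 5.02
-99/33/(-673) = 3/673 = 0.00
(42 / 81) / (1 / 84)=43.56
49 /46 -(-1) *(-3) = -1.93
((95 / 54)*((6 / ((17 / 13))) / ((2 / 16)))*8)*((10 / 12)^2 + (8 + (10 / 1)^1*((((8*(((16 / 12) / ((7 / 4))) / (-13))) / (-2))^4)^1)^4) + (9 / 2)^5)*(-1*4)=-42921012614602702453026272233060085246314523000 / 11203415196989232739079549303126273636541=-3831065.07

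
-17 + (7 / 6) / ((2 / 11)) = -10.58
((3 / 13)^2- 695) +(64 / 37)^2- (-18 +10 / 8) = -624864213 / 925444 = -675.20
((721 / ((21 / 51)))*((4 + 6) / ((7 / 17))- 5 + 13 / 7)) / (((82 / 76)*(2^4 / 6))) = 3692859 / 287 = 12867.10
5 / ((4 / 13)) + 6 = 89 / 4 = 22.25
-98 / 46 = -2.13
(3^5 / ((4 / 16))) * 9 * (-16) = -139968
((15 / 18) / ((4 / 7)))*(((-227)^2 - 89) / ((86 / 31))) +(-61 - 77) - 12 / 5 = 26900.49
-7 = -7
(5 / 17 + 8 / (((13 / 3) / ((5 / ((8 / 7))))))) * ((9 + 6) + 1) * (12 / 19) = 355200 / 4199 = 84.59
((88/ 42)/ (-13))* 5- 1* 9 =-2677/ 273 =-9.81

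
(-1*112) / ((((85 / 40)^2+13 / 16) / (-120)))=860160 / 341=2522.46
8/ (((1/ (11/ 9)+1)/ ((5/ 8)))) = 11/ 4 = 2.75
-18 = -18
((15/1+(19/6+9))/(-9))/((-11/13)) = 2119/594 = 3.57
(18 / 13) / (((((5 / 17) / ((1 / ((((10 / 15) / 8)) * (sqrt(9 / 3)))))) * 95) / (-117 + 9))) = -37.08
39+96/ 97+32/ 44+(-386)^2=149036.72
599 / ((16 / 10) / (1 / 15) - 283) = -599 / 259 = -2.31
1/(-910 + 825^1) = -1/85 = -0.01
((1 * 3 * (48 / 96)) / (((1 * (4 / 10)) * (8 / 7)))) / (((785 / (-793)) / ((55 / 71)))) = -2.57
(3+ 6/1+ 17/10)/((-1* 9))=-107/90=-1.19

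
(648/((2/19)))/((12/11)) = 5643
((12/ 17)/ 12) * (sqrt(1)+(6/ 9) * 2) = 7/ 51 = 0.14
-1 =-1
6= 6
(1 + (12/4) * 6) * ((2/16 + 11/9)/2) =1843/144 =12.80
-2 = -2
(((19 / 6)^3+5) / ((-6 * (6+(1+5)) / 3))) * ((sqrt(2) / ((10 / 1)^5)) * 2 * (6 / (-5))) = 7939 * sqrt(2) / 216000000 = 0.00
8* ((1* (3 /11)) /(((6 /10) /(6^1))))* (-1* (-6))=1440 /11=130.91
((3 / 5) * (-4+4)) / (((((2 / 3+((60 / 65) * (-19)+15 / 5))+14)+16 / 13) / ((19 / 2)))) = 0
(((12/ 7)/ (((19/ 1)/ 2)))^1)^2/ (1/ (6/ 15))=1152/ 88445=0.01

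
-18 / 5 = -3.60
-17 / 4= -4.25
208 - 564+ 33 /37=-355.11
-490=-490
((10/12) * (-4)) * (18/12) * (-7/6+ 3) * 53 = -485.83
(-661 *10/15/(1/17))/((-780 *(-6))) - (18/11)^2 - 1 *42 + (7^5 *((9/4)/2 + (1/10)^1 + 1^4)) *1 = 63450479039/1698840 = 37349.30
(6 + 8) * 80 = 1120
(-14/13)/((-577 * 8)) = 7/30004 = 0.00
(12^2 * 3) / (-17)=-432 / 17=-25.41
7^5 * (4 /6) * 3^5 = 2722734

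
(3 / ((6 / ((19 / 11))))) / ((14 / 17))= 323 / 308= 1.05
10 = 10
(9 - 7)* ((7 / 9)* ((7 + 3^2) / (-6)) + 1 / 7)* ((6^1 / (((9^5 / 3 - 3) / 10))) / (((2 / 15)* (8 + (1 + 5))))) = -1825 / 289296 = -0.01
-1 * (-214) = 214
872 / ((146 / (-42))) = -18312 / 73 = -250.85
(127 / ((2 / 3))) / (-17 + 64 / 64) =-381 / 32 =-11.91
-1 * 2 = -2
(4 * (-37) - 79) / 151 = -227 / 151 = -1.50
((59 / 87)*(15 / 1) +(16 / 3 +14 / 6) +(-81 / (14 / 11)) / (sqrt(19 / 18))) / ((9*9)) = 1552 / 7047- 33*sqrt(38) / 266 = -0.54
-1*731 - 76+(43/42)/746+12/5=-126048421/156660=-804.60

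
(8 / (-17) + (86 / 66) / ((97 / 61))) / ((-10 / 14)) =-132881 / 272085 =-0.49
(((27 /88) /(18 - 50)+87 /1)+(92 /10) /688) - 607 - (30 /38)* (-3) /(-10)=-5984428151 /11503360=-520.23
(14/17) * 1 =14/17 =0.82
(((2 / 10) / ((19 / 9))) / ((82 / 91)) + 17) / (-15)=-133249 / 116850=-1.14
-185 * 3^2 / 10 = -333 / 2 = -166.50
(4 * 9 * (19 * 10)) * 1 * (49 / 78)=55860 / 13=4296.92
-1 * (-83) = 83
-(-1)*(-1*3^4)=-81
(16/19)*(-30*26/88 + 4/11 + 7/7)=-120/19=-6.32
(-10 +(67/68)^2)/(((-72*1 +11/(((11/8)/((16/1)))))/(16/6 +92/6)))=-375759/129472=-2.90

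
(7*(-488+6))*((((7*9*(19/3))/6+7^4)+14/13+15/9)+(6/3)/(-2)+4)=-325444231/39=-8344723.87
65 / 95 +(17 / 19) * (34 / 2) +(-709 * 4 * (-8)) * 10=226895.89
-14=-14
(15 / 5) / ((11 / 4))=12 / 11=1.09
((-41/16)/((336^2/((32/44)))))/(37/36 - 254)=41/628310144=0.00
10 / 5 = 2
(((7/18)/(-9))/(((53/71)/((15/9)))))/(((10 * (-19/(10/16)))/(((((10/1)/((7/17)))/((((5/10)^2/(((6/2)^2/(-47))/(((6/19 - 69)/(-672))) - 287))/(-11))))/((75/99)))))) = 287518785631/2223516420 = 129.31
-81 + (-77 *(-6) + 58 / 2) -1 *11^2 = 289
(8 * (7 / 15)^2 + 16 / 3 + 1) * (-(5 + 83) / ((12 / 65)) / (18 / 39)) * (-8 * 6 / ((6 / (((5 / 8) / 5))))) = 3377803 / 405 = 8340.25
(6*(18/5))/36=3/5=0.60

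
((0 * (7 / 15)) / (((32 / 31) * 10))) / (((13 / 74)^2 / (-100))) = 0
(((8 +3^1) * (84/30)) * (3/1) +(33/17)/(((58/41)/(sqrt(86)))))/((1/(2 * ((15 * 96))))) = 1948320 * sqrt(86)/493 +266112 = 302761.04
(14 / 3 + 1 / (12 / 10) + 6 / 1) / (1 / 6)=69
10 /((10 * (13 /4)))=4 /13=0.31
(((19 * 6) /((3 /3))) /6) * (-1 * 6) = -114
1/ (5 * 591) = 1/ 2955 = 0.00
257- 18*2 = 221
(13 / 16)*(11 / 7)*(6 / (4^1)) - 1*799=-178547 / 224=-797.08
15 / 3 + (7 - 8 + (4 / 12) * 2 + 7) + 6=53 / 3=17.67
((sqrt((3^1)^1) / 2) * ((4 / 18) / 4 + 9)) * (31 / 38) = 5053 * sqrt(3) / 1368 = 6.40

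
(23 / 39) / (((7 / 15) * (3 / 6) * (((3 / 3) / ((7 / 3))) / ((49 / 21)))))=1610 / 117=13.76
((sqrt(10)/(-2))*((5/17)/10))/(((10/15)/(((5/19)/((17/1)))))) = -15*sqrt(10)/43928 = -0.00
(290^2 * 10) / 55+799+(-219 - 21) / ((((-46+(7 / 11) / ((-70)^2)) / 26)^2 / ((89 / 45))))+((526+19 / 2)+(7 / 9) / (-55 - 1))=1636863156492518113 / 99361889827992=16473.75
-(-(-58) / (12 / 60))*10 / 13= -2900 / 13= -223.08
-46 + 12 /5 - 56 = -498 /5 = -99.60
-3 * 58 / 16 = -87 / 8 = -10.88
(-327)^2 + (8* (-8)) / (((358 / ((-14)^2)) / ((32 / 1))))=18939587 / 179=105807.75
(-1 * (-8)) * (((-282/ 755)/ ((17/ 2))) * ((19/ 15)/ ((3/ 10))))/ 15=-57152/ 577575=-0.10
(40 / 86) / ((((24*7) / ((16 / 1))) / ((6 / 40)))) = 0.01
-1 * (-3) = 3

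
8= 8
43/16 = 2.69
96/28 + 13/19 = 547/133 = 4.11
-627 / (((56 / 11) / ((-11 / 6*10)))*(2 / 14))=126445 / 8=15805.62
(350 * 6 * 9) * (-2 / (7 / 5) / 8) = -3375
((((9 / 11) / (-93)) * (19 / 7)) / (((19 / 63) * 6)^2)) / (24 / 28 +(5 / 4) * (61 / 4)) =-5292 / 14454649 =-0.00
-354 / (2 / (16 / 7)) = -404.57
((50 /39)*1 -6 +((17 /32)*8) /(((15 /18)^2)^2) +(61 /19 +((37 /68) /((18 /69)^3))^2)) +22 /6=31651230185645119 /33304452480000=950.36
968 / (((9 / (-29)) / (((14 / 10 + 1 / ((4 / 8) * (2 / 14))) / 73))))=-658.00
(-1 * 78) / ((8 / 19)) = -741 / 4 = -185.25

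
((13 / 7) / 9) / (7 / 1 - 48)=-13 / 2583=-0.01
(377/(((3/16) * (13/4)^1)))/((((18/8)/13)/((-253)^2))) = 6177636608/27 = 228801355.85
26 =26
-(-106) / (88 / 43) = 2279 / 44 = 51.80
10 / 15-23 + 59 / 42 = -293 / 14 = -20.93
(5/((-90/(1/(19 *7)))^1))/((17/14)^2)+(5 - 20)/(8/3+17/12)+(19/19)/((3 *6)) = -3.62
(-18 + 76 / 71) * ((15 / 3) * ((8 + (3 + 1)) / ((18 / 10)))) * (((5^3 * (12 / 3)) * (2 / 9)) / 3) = -120200000 / 5751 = -20900.71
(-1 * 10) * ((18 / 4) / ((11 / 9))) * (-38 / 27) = 570 / 11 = 51.82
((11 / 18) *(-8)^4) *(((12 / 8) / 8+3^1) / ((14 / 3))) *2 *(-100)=-2393600 / 7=-341942.86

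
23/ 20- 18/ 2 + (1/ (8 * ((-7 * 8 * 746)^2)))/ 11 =-6028038843899/ 767903037440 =-7.85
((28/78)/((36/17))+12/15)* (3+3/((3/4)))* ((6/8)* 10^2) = 119105/234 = 509.00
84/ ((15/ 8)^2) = 1792/ 75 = 23.89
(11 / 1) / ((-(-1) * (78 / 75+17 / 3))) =825 / 503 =1.64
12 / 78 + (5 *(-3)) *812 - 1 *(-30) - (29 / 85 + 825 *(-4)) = -9779457 / 1105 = -8850.19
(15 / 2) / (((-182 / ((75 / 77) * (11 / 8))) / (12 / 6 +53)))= -61875 / 20384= -3.04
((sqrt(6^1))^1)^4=36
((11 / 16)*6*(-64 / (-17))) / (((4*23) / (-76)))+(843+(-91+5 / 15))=867439 / 1173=739.50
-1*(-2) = 2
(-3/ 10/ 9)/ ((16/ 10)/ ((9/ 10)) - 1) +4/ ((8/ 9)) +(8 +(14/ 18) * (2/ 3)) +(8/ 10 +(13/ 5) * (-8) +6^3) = 197482/ 945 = 208.98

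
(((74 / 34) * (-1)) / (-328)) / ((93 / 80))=370 / 64821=0.01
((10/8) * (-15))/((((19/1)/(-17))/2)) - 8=971/38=25.55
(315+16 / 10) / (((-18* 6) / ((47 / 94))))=-1583 / 1080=-1.47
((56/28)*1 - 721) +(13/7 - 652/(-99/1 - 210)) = -1546616/2163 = -715.03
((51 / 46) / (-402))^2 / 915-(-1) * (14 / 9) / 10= 16223821459 / 104295989520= 0.16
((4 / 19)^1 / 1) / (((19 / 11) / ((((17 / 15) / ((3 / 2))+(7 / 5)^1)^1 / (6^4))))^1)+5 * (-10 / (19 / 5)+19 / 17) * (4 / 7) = -2709128627 / 626342220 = -4.33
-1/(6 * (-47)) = 1/282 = 0.00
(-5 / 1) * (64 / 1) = -320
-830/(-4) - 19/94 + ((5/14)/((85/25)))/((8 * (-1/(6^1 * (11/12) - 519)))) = 214.04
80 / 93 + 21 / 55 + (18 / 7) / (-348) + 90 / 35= 3.81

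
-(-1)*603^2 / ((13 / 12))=4363308 / 13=335639.08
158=158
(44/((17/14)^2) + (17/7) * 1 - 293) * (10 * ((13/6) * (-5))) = 171423850/6069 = 28245.81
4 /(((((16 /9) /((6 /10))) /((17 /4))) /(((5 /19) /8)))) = 459 /2432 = 0.19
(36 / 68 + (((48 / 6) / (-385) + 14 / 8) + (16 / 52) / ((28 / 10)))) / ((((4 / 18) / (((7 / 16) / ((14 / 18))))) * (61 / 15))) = 195883029 / 132868736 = 1.47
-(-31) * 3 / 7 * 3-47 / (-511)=20414 / 511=39.95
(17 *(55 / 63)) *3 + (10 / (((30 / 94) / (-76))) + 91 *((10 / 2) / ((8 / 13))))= -268369 / 168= -1597.43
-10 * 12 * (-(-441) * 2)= -105840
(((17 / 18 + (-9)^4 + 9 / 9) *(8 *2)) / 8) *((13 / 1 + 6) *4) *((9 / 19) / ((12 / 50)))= 5906650 / 3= 1968883.33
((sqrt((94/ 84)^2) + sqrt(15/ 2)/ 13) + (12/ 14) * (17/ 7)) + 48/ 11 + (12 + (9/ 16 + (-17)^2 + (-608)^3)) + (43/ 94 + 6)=-273298965955193/ 1215984 + sqrt(30)/ 26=-224755396.21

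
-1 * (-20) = 20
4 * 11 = 44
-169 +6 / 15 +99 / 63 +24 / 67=-390842 / 2345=-166.67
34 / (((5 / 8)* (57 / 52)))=49.63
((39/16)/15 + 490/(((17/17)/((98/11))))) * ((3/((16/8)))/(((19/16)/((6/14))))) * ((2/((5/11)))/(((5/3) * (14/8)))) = 21837276/6125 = 3565.27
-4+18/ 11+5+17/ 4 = 303/ 44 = 6.89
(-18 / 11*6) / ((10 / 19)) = -1026 / 55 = -18.65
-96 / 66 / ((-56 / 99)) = 18 / 7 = 2.57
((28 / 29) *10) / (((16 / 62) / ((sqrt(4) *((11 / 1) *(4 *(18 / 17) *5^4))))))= 1074150000 / 493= 2178803.25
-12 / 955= -0.01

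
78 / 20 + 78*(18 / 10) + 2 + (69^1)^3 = 3286553 / 10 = 328655.30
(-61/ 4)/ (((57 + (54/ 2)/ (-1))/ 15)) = -61/ 8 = -7.62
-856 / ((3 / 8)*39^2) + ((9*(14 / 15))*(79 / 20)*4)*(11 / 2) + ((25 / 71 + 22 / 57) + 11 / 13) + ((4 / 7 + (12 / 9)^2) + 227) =1033467594716 / 1077210225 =959.39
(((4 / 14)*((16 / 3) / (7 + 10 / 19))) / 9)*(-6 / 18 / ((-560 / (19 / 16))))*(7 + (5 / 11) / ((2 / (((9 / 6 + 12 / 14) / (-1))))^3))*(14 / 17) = 49575769 / 605162638080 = 0.00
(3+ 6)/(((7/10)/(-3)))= -270/7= -38.57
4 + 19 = 23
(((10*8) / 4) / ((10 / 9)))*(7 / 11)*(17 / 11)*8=17136 / 121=141.62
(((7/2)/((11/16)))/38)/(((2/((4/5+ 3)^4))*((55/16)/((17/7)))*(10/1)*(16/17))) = 1982251/1890625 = 1.05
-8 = -8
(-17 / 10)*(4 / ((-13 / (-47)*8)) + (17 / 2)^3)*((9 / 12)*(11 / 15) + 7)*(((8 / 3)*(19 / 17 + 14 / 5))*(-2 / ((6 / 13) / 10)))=357886459 / 100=3578864.59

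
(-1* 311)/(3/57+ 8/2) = -5909/77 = -76.74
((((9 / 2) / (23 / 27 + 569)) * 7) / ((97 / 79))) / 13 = 19197 / 5543356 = 0.00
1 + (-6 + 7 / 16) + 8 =55 / 16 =3.44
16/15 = 1.07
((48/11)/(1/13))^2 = 389376/121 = 3217.98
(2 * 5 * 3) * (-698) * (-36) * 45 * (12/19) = 407073600/19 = 21424926.32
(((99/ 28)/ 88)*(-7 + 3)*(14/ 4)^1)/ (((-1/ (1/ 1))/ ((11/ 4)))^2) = -1089/ 256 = -4.25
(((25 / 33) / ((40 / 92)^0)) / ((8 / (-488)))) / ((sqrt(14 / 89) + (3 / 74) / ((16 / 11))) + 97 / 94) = -31.73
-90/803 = -0.11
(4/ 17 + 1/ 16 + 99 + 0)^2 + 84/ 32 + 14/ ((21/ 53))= 2196883171/ 221952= 9898.01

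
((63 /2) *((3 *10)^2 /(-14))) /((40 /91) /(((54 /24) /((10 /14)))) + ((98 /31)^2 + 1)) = -2231312265 /12267589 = -181.89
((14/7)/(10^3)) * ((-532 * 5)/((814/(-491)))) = 65303/20350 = 3.21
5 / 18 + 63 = 1139 / 18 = 63.28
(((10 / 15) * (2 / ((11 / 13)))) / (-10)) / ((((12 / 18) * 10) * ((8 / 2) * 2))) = -13 / 4400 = -0.00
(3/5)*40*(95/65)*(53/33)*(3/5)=33.80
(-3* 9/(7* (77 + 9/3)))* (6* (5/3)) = -27/56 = -0.48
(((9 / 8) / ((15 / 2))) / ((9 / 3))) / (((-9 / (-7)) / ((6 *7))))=49 / 30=1.63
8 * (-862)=-6896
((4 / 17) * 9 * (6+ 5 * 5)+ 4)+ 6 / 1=1286 / 17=75.65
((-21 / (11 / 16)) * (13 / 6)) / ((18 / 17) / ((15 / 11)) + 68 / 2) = -15470 / 8129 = -1.90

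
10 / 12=5 / 6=0.83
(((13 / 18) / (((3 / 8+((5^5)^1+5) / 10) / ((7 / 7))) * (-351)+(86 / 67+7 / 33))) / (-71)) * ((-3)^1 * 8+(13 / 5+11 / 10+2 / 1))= -1168882 / 690673257205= -0.00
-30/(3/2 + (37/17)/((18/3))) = -306/19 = -16.11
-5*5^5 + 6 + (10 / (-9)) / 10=-15619.11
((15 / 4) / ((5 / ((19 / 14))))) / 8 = 57 / 448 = 0.13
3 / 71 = 0.04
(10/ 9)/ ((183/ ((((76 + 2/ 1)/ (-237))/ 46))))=-130/ 2992599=-0.00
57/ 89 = 0.64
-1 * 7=-7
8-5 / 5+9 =16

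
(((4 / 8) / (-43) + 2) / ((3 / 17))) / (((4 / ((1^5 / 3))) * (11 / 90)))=14535 / 1892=7.68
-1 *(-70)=70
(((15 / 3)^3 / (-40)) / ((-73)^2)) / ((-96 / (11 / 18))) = 275 / 73668096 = 0.00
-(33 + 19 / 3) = -118 / 3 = -39.33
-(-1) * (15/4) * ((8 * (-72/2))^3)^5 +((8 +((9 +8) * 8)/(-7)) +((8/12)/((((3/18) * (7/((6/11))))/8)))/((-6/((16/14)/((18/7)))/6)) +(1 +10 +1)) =-6737993132574329888193026128362571038844/231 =-29168801439715713801701410000000000000.00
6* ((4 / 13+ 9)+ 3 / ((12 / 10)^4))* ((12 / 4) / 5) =60397 / 1560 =38.72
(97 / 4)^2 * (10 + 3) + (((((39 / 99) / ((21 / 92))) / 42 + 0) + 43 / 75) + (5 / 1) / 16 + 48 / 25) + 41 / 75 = 22260868649 / 2910600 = 7648.21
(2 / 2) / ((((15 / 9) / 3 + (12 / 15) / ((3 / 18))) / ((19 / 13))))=855 / 3133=0.27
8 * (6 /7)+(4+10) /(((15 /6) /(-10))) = -344 /7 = -49.14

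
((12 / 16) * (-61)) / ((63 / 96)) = -488 / 7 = -69.71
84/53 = 1.58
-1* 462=-462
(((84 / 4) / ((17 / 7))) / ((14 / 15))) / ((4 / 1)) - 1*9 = -909 / 136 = -6.68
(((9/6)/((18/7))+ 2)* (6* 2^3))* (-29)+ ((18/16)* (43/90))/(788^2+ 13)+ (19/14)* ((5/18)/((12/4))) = -33761196118213/9388869840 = -3595.87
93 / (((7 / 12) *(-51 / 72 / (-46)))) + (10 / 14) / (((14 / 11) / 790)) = 8993773 / 833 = 10796.85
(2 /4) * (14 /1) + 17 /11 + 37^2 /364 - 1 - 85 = -73.69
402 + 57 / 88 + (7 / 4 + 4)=35939 / 88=408.40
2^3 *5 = 40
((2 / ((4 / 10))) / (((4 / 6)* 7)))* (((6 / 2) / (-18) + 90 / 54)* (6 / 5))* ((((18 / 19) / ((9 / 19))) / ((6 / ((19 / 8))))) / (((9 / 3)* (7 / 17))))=969 / 784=1.24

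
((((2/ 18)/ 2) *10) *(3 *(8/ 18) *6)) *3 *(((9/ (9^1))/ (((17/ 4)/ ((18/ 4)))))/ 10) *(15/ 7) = 360/ 119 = 3.03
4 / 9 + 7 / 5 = 83 / 45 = 1.84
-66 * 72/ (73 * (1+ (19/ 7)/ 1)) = -16632/ 949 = -17.53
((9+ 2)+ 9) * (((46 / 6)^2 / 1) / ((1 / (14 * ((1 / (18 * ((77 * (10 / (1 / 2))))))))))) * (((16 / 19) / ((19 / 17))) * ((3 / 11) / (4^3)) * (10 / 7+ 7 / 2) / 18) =206839 / 396274032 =0.00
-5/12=-0.42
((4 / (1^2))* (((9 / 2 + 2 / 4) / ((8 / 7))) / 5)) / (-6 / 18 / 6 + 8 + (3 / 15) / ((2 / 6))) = 315 / 769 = 0.41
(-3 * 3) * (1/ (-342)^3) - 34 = -151117487/ 4444632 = -34.00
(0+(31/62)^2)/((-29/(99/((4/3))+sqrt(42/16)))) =-297/464 - sqrt(42)/464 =-0.65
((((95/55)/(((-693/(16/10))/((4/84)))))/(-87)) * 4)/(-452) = -0.00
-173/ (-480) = 173/ 480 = 0.36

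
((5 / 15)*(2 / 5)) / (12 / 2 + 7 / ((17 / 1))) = 34 / 1635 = 0.02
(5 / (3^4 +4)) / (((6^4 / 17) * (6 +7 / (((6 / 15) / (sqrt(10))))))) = -1 / 653724 +35 * sqrt(10) / 7844688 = 0.00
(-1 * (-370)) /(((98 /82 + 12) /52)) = 788840 /541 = 1458.11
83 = 83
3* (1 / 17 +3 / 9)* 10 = 200 / 17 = 11.76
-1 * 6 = -6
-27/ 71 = -0.38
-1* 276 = -276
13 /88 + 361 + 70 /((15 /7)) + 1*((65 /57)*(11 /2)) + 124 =2628817 /5016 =524.09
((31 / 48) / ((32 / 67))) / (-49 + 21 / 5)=-10385 / 344064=-0.03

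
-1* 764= -764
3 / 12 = 1 / 4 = 0.25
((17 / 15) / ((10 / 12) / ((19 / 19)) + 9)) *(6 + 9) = 102 / 59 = 1.73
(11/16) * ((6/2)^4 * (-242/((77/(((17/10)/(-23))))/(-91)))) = -2166021/1840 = -1177.19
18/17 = 1.06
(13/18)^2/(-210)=-169/68040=-0.00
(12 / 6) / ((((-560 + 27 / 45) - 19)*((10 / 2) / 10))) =-5 / 723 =-0.01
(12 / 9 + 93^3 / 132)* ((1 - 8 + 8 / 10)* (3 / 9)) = -24940523 / 1980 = -12596.22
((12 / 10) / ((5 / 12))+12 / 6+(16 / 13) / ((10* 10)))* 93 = 29574 / 65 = 454.98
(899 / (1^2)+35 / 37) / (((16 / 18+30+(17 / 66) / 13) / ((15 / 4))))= 321408945 / 2943683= 109.19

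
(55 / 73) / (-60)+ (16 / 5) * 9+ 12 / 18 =43003 / 1460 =29.45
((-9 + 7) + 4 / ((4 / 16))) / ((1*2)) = 7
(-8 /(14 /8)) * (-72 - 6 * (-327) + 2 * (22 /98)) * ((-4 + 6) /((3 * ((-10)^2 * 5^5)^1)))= -1482112 /80390625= -0.02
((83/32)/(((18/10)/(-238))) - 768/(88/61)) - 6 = -1396003/1584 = -881.32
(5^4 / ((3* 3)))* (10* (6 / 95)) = 2500 / 57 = 43.86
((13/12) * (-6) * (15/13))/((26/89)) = -1335/52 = -25.67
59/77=0.77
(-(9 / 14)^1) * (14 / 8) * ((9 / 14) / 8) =-0.09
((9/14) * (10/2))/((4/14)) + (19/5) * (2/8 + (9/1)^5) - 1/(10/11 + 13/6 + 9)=224398.32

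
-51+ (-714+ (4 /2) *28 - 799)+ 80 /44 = -16568 /11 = -1506.18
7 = 7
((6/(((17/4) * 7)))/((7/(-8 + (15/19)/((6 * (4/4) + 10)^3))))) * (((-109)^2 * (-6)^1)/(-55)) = -66571536033/222844160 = -298.74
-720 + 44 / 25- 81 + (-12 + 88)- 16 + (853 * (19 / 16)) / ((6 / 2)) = -481913 / 1200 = -401.59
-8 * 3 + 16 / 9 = -200 / 9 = -22.22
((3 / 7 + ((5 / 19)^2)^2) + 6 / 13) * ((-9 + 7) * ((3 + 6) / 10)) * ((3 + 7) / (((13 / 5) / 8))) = -7641270720 / 154169743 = -49.56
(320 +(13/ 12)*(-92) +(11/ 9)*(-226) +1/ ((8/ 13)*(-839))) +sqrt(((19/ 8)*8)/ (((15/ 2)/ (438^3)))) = -3376253/ 60408 +876*sqrt(6935)/ 5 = 14534.18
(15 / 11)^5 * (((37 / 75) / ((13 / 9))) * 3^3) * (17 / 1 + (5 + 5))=2457914625 / 2093663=1173.98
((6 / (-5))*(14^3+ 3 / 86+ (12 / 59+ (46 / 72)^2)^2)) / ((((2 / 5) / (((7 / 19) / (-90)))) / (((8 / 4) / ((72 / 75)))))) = 1271000567343395 / 18101517244416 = 70.22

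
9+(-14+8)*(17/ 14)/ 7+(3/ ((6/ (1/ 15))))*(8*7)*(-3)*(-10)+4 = 67.96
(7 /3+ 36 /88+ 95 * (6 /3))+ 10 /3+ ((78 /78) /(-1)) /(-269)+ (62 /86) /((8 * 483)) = 196.08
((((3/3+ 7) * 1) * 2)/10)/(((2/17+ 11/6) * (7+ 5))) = 68/995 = 0.07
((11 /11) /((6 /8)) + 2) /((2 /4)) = 20 /3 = 6.67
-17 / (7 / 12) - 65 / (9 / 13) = -7751 / 63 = -123.03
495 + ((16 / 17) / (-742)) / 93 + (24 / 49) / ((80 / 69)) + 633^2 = 16472058691471 / 41058570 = 401184.42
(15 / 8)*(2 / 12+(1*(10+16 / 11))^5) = 952739886535 / 2576816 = 369735.32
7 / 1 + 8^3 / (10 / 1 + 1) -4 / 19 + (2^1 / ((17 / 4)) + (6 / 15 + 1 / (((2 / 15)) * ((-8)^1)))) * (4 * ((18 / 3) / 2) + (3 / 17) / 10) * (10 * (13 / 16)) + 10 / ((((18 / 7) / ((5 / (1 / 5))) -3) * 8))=1817602637833 / 39197832960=46.37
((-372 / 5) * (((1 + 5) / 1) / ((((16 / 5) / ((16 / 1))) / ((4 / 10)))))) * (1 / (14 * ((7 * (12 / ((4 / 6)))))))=-124 / 245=-0.51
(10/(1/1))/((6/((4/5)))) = 4/3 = 1.33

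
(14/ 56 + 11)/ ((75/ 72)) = 54/ 5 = 10.80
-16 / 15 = -1.07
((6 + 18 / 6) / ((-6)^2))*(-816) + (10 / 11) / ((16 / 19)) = -17857 / 88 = -202.92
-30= -30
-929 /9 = -103.22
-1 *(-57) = 57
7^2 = 49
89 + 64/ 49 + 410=24515/ 49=500.31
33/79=0.42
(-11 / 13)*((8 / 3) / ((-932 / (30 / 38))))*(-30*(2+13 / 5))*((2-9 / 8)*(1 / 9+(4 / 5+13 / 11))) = -83398 / 172653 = -0.48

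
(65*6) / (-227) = -390 / 227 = -1.72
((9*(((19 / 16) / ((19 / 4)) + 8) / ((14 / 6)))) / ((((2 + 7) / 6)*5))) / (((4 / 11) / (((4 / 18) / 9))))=121 / 420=0.29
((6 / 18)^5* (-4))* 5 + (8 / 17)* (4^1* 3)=22988 / 4131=5.56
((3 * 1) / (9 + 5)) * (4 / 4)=3 / 14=0.21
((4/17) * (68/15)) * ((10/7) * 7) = 32/3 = 10.67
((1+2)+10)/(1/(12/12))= 13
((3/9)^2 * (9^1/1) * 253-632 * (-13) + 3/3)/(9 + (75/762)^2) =940.10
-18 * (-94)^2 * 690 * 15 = -1646146800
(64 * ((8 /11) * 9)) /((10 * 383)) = 2304 /21065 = 0.11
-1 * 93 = -93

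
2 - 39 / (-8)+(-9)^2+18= 847 / 8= 105.88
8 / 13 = 0.62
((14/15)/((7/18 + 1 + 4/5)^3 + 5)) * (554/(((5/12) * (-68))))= -226164960/191936341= -1.18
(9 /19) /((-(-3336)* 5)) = 3 /105640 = 0.00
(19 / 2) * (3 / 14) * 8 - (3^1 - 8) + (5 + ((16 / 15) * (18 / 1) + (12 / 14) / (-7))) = 11114 / 245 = 45.36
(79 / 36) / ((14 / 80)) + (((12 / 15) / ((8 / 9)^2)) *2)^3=84040783 / 4032000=20.84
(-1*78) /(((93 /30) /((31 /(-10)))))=78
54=54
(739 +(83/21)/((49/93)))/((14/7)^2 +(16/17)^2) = 36999225/242158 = 152.79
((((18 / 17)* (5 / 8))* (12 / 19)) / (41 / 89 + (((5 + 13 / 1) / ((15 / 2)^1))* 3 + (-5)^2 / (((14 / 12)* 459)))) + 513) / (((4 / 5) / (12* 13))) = 6982429858560 / 69792491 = 100045.57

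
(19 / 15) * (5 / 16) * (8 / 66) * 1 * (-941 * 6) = -17879 / 66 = -270.89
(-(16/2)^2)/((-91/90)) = 63.30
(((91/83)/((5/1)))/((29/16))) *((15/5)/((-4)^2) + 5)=91/145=0.63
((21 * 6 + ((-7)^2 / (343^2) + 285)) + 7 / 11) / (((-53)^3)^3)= -10871739 / 87150056223086134663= -0.00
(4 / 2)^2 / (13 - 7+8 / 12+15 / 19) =228 / 425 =0.54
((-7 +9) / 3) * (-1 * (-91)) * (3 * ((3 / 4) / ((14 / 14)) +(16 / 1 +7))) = 8645 / 2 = 4322.50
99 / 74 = 1.34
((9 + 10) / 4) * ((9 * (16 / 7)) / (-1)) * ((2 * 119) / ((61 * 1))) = -23256 / 61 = -381.25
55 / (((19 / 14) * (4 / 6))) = 1155 / 19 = 60.79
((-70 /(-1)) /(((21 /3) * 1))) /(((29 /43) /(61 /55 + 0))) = 5246 /319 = 16.45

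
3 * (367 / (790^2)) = 1101 / 624100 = 0.00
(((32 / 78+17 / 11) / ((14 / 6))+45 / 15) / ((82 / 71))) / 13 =136391 / 533533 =0.26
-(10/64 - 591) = 18907/32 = 590.84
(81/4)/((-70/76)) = -1539/70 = -21.99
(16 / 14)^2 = 64 / 49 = 1.31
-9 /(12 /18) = -27 /2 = -13.50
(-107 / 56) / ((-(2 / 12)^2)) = 963 / 14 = 68.79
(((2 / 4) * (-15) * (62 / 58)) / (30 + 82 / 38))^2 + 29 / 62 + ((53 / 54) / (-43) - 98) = -4406618331142645 / 45199363717404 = -97.49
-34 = -34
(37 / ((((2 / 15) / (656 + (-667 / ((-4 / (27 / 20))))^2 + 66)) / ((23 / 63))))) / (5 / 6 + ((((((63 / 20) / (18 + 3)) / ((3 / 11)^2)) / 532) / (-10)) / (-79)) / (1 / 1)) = 6248448.26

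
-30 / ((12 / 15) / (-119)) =4462.50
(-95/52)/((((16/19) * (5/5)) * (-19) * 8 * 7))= 95/46592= 0.00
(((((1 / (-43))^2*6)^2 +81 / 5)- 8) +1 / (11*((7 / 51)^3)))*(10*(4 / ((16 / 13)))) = 18176613776672 / 12899136173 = 1409.13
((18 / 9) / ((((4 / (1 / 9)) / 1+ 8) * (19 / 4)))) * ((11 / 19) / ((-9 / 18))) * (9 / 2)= -18 / 361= -0.05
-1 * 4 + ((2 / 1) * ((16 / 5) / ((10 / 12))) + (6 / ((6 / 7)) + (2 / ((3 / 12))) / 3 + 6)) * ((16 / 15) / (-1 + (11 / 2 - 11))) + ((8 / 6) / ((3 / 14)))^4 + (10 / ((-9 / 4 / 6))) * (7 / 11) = 172883013892 / 117277875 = 1474.13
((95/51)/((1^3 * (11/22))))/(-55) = -38/561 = -0.07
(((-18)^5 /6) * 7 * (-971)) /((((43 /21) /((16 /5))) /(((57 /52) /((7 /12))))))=17569762576128 /2795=6286140456.58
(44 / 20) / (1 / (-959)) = -10549 / 5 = -2109.80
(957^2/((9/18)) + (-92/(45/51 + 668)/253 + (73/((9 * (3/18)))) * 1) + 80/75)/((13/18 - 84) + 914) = 2205.01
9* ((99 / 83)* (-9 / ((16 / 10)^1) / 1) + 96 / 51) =-490383 / 11288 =-43.44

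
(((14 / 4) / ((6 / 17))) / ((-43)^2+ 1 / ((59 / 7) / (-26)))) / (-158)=-0.00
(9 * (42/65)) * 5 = 29.08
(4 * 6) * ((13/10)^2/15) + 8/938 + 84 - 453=-21473603/58625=-366.29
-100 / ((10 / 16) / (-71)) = 11360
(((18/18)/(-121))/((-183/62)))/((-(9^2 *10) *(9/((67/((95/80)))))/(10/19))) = -66464/5827351167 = -0.00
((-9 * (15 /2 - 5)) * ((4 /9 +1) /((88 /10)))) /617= -325 /54296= -0.01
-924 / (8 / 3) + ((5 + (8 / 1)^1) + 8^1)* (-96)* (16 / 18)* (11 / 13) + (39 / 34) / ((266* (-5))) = -1095070637 / 587860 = -1862.81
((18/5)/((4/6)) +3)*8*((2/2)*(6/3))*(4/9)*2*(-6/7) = -512/5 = -102.40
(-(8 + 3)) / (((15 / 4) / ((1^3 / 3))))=-44 / 45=-0.98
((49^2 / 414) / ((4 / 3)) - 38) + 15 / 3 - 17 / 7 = -120089 / 3864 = -31.08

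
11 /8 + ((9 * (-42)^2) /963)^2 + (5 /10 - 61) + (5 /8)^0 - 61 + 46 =18195903 /91592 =198.66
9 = 9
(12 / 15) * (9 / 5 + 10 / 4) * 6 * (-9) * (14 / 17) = -65016 / 425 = -152.98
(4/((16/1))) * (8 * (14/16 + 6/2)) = 31/4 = 7.75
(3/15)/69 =1/345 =0.00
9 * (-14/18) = -7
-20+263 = 243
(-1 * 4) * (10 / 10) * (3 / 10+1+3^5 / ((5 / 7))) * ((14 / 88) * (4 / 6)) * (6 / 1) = -9562 / 11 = -869.27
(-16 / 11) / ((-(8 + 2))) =8 / 55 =0.15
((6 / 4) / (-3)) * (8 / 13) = -4 / 13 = -0.31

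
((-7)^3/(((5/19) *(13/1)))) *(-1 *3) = 19551/65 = 300.78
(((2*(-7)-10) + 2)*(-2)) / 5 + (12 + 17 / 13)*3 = 3167 / 65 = 48.72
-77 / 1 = -77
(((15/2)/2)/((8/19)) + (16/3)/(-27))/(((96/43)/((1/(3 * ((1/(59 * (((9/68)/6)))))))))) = 57267701/33841152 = 1.69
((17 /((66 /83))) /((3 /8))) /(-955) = -5644 /94545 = -0.06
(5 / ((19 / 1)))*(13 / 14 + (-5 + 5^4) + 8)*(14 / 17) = 136.30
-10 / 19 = -0.53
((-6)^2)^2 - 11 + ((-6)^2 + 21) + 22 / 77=9396 / 7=1342.29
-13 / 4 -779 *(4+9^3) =-2284041 / 4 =-571010.25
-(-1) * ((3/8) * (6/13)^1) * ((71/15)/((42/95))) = 1349/728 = 1.85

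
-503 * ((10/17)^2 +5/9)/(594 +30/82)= -48360935/63383769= -0.76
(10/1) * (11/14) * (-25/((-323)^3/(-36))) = -49500/235887869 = -0.00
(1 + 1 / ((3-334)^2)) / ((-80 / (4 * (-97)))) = 5313757 / 1095610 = 4.85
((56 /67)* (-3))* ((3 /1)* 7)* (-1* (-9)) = -31752 /67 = -473.91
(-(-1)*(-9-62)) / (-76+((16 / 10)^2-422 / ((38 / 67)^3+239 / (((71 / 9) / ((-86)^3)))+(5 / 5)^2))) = 730396196493371325 / 755496910917322598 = 0.97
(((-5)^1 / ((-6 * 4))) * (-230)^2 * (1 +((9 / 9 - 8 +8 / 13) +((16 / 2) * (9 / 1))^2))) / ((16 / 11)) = 24484169875 / 624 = 39237451.72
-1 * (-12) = 12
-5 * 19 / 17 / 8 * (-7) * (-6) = -1995 / 68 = -29.34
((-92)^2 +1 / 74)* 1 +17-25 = 8456.01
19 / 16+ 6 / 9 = 89 / 48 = 1.85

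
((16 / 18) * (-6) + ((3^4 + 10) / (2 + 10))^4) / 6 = 68464369 / 124416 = 550.29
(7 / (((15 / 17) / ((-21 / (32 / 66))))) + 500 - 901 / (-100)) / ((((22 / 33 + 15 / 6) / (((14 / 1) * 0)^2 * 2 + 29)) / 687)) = 3954257271 / 3800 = 1040594.02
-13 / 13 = -1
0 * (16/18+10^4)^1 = 0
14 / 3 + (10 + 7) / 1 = 65 / 3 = 21.67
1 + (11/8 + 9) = 91/8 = 11.38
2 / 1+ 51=53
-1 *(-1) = 1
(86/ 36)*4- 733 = -6511/ 9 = -723.44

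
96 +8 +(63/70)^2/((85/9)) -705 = -5107771/8500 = -600.91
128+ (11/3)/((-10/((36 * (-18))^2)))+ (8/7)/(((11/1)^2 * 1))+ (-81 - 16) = -651909603/4235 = -153933.79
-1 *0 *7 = 0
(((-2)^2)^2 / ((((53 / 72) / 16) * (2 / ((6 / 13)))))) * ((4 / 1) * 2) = 442368 / 689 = 642.04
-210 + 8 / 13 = -209.38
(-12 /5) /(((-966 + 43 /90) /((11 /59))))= 2376 /5126923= 0.00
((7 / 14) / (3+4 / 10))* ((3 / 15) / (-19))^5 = -1 / 52617103750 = -0.00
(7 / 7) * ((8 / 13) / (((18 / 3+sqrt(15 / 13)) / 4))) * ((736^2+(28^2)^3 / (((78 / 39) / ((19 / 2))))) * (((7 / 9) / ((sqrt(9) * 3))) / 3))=1025705246720 / 36693 - 512852623360 * sqrt(195) / 1431027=22949187.88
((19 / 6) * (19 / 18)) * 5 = 1805 / 108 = 16.71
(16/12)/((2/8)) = 16/3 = 5.33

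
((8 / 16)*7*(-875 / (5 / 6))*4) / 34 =-7350 / 17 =-432.35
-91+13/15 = -1352/15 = -90.13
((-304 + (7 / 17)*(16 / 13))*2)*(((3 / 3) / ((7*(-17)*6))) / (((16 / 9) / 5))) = 62880 / 26299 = 2.39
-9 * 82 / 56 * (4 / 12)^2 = -41 / 28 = -1.46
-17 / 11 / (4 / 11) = -17 / 4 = -4.25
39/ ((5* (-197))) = -39/ 985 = -0.04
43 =43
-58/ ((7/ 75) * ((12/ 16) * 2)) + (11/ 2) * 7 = -5261/ 14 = -375.79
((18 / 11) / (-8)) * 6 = -27 / 22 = -1.23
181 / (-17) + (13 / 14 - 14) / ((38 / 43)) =-230065 / 9044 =-25.44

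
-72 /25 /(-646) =0.00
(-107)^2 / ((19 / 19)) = 11449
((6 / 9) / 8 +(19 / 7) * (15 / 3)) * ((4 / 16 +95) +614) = 3254039 / 336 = 9684.64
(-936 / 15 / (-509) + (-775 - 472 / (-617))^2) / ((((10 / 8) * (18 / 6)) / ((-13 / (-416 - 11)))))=30200014848997396 / 6205506699525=4866.65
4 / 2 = 2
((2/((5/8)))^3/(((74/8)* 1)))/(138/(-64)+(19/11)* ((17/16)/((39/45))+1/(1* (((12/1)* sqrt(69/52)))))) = 8240827465728/849069723875+888882069504* sqrt(897)/849069723875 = 41.06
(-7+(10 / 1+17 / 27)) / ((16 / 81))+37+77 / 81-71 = -9509 / 648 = -14.67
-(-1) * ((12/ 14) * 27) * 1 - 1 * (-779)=5615/ 7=802.14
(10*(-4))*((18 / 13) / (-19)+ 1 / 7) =-4840 / 1729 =-2.80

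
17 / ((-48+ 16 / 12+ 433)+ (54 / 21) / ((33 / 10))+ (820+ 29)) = 0.01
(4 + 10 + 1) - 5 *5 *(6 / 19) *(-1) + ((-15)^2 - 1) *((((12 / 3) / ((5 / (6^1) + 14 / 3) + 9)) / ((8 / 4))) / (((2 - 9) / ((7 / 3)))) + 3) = 684.60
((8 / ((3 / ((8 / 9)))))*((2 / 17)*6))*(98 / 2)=12544 / 153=81.99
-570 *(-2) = 1140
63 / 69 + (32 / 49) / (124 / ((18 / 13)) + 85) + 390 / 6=116706788 / 1770517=65.92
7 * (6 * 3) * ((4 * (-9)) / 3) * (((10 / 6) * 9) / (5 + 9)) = -1620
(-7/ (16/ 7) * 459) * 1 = -22491/ 16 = -1405.69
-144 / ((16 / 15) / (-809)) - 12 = 109203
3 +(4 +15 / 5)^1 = 10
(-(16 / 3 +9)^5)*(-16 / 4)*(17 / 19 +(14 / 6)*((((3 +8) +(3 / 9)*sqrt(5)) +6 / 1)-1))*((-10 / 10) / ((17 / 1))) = -1281325589188 / 235467-4116236404*sqrt(5) / 37179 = -5689199.58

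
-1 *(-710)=710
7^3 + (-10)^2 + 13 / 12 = 5329 / 12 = 444.08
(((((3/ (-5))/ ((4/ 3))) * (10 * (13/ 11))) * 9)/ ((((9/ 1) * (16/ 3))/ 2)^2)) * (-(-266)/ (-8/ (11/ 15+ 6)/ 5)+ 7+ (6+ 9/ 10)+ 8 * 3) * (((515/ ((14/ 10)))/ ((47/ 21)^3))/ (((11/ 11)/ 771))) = 1329445459779255/ 584731136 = 2273601.28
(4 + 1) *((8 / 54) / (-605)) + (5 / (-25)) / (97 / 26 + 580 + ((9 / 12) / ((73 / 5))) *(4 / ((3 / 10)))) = -28385186 / 18119125035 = -0.00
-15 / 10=-3 / 2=-1.50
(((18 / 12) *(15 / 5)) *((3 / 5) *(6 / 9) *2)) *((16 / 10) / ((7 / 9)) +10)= 7596 / 175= 43.41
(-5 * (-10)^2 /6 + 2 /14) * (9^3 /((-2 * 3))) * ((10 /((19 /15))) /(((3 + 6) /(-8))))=-9433800 /133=-70930.83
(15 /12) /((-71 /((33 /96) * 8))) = -55 /1136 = -0.05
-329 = -329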